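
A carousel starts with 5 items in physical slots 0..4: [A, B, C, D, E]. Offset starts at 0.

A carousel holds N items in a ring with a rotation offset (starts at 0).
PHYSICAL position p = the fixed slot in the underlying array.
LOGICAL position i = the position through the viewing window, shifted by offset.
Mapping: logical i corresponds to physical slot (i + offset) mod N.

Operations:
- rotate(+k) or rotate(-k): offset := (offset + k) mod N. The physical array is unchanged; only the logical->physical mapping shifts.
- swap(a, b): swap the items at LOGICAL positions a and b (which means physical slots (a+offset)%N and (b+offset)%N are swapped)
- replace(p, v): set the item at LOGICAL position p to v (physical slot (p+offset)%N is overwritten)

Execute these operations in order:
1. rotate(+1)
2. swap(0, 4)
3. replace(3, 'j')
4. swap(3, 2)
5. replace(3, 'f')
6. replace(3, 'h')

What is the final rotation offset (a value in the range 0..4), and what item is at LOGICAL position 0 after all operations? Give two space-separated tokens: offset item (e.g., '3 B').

Answer: 1 A

Derivation:
After op 1 (rotate(+1)): offset=1, physical=[A,B,C,D,E], logical=[B,C,D,E,A]
After op 2 (swap(0, 4)): offset=1, physical=[B,A,C,D,E], logical=[A,C,D,E,B]
After op 3 (replace(3, 'j')): offset=1, physical=[B,A,C,D,j], logical=[A,C,D,j,B]
After op 4 (swap(3, 2)): offset=1, physical=[B,A,C,j,D], logical=[A,C,j,D,B]
After op 5 (replace(3, 'f')): offset=1, physical=[B,A,C,j,f], logical=[A,C,j,f,B]
After op 6 (replace(3, 'h')): offset=1, physical=[B,A,C,j,h], logical=[A,C,j,h,B]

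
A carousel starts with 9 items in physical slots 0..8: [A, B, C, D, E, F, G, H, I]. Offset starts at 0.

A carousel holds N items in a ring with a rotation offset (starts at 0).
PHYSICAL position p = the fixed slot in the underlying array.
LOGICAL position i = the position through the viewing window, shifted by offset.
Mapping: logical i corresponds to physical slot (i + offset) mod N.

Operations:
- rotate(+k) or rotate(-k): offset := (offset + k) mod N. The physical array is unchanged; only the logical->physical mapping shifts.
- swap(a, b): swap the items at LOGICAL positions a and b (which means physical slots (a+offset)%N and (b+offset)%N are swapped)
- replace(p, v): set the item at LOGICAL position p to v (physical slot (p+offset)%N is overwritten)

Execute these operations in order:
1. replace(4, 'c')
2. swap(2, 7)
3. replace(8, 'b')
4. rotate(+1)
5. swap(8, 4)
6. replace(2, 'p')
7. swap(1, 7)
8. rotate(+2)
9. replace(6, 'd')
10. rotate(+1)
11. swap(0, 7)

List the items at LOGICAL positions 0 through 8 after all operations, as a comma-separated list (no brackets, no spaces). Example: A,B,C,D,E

After op 1 (replace(4, 'c')): offset=0, physical=[A,B,C,D,c,F,G,H,I], logical=[A,B,C,D,c,F,G,H,I]
After op 2 (swap(2, 7)): offset=0, physical=[A,B,H,D,c,F,G,C,I], logical=[A,B,H,D,c,F,G,C,I]
After op 3 (replace(8, 'b')): offset=0, physical=[A,B,H,D,c,F,G,C,b], logical=[A,B,H,D,c,F,G,C,b]
After op 4 (rotate(+1)): offset=1, physical=[A,B,H,D,c,F,G,C,b], logical=[B,H,D,c,F,G,C,b,A]
After op 5 (swap(8, 4)): offset=1, physical=[F,B,H,D,c,A,G,C,b], logical=[B,H,D,c,A,G,C,b,F]
After op 6 (replace(2, 'p')): offset=1, physical=[F,B,H,p,c,A,G,C,b], logical=[B,H,p,c,A,G,C,b,F]
After op 7 (swap(1, 7)): offset=1, physical=[F,B,b,p,c,A,G,C,H], logical=[B,b,p,c,A,G,C,H,F]
After op 8 (rotate(+2)): offset=3, physical=[F,B,b,p,c,A,G,C,H], logical=[p,c,A,G,C,H,F,B,b]
After op 9 (replace(6, 'd')): offset=3, physical=[d,B,b,p,c,A,G,C,H], logical=[p,c,A,G,C,H,d,B,b]
After op 10 (rotate(+1)): offset=4, physical=[d,B,b,p,c,A,G,C,H], logical=[c,A,G,C,H,d,B,b,p]
After op 11 (swap(0, 7)): offset=4, physical=[d,B,c,p,b,A,G,C,H], logical=[b,A,G,C,H,d,B,c,p]

Answer: b,A,G,C,H,d,B,c,p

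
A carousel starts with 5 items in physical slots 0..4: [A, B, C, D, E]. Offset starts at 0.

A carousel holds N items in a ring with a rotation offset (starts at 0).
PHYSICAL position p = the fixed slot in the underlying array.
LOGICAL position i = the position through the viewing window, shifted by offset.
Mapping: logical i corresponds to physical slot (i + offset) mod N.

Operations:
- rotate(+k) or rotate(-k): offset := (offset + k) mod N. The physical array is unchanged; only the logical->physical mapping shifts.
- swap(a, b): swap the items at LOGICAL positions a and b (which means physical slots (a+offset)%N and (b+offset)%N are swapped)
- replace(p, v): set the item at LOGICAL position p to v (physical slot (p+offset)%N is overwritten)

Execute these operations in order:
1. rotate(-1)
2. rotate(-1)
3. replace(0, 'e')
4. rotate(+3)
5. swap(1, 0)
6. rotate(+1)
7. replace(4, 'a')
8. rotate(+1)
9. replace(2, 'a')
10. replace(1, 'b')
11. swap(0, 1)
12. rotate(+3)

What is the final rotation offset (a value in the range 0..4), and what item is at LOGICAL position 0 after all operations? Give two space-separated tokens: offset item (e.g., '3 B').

After op 1 (rotate(-1)): offset=4, physical=[A,B,C,D,E], logical=[E,A,B,C,D]
After op 2 (rotate(-1)): offset=3, physical=[A,B,C,D,E], logical=[D,E,A,B,C]
After op 3 (replace(0, 'e')): offset=3, physical=[A,B,C,e,E], logical=[e,E,A,B,C]
After op 4 (rotate(+3)): offset=1, physical=[A,B,C,e,E], logical=[B,C,e,E,A]
After op 5 (swap(1, 0)): offset=1, physical=[A,C,B,e,E], logical=[C,B,e,E,A]
After op 6 (rotate(+1)): offset=2, physical=[A,C,B,e,E], logical=[B,e,E,A,C]
After op 7 (replace(4, 'a')): offset=2, physical=[A,a,B,e,E], logical=[B,e,E,A,a]
After op 8 (rotate(+1)): offset=3, physical=[A,a,B,e,E], logical=[e,E,A,a,B]
After op 9 (replace(2, 'a')): offset=3, physical=[a,a,B,e,E], logical=[e,E,a,a,B]
After op 10 (replace(1, 'b')): offset=3, physical=[a,a,B,e,b], logical=[e,b,a,a,B]
After op 11 (swap(0, 1)): offset=3, physical=[a,a,B,b,e], logical=[b,e,a,a,B]
After op 12 (rotate(+3)): offset=1, physical=[a,a,B,b,e], logical=[a,B,b,e,a]

Answer: 1 a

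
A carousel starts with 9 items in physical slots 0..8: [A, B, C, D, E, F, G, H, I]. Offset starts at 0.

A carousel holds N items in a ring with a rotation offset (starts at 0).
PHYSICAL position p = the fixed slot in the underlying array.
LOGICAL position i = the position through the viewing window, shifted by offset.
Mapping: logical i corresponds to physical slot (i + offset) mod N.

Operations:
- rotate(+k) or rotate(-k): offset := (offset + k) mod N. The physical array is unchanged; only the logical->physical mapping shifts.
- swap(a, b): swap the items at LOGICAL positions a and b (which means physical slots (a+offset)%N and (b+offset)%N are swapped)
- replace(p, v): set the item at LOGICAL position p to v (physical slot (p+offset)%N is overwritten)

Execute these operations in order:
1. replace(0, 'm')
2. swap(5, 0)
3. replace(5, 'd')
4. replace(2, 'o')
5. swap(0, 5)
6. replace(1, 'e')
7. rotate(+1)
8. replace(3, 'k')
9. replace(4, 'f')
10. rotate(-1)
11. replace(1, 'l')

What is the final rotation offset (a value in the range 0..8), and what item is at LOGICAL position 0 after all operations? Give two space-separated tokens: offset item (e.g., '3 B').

After op 1 (replace(0, 'm')): offset=0, physical=[m,B,C,D,E,F,G,H,I], logical=[m,B,C,D,E,F,G,H,I]
After op 2 (swap(5, 0)): offset=0, physical=[F,B,C,D,E,m,G,H,I], logical=[F,B,C,D,E,m,G,H,I]
After op 3 (replace(5, 'd')): offset=0, physical=[F,B,C,D,E,d,G,H,I], logical=[F,B,C,D,E,d,G,H,I]
After op 4 (replace(2, 'o')): offset=0, physical=[F,B,o,D,E,d,G,H,I], logical=[F,B,o,D,E,d,G,H,I]
After op 5 (swap(0, 5)): offset=0, physical=[d,B,o,D,E,F,G,H,I], logical=[d,B,o,D,E,F,G,H,I]
After op 6 (replace(1, 'e')): offset=0, physical=[d,e,o,D,E,F,G,H,I], logical=[d,e,o,D,E,F,G,H,I]
After op 7 (rotate(+1)): offset=1, physical=[d,e,o,D,E,F,G,H,I], logical=[e,o,D,E,F,G,H,I,d]
After op 8 (replace(3, 'k')): offset=1, physical=[d,e,o,D,k,F,G,H,I], logical=[e,o,D,k,F,G,H,I,d]
After op 9 (replace(4, 'f')): offset=1, physical=[d,e,o,D,k,f,G,H,I], logical=[e,o,D,k,f,G,H,I,d]
After op 10 (rotate(-1)): offset=0, physical=[d,e,o,D,k,f,G,H,I], logical=[d,e,o,D,k,f,G,H,I]
After op 11 (replace(1, 'l')): offset=0, physical=[d,l,o,D,k,f,G,H,I], logical=[d,l,o,D,k,f,G,H,I]

Answer: 0 d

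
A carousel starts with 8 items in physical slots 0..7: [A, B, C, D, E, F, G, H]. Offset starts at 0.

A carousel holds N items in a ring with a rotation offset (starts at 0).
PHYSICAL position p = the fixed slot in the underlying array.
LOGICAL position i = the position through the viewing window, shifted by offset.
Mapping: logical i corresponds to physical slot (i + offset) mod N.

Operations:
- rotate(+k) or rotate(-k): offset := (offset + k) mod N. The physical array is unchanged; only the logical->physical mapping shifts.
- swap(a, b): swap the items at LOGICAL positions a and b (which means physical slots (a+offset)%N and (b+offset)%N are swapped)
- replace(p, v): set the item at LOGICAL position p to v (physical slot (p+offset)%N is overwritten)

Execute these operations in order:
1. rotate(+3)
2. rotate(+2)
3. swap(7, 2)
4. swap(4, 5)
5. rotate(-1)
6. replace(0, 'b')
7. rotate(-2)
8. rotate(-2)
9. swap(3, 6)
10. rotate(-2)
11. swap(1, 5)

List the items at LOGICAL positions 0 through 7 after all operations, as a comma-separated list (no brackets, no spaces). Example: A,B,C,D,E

After op 1 (rotate(+3)): offset=3, physical=[A,B,C,D,E,F,G,H], logical=[D,E,F,G,H,A,B,C]
After op 2 (rotate(+2)): offset=5, physical=[A,B,C,D,E,F,G,H], logical=[F,G,H,A,B,C,D,E]
After op 3 (swap(7, 2)): offset=5, physical=[A,B,C,D,H,F,G,E], logical=[F,G,E,A,B,C,D,H]
After op 4 (swap(4, 5)): offset=5, physical=[A,C,B,D,H,F,G,E], logical=[F,G,E,A,C,B,D,H]
After op 5 (rotate(-1)): offset=4, physical=[A,C,B,D,H,F,G,E], logical=[H,F,G,E,A,C,B,D]
After op 6 (replace(0, 'b')): offset=4, physical=[A,C,B,D,b,F,G,E], logical=[b,F,G,E,A,C,B,D]
After op 7 (rotate(-2)): offset=2, physical=[A,C,B,D,b,F,G,E], logical=[B,D,b,F,G,E,A,C]
After op 8 (rotate(-2)): offset=0, physical=[A,C,B,D,b,F,G,E], logical=[A,C,B,D,b,F,G,E]
After op 9 (swap(3, 6)): offset=0, physical=[A,C,B,G,b,F,D,E], logical=[A,C,B,G,b,F,D,E]
After op 10 (rotate(-2)): offset=6, physical=[A,C,B,G,b,F,D,E], logical=[D,E,A,C,B,G,b,F]
After op 11 (swap(1, 5)): offset=6, physical=[A,C,B,E,b,F,D,G], logical=[D,G,A,C,B,E,b,F]

Answer: D,G,A,C,B,E,b,F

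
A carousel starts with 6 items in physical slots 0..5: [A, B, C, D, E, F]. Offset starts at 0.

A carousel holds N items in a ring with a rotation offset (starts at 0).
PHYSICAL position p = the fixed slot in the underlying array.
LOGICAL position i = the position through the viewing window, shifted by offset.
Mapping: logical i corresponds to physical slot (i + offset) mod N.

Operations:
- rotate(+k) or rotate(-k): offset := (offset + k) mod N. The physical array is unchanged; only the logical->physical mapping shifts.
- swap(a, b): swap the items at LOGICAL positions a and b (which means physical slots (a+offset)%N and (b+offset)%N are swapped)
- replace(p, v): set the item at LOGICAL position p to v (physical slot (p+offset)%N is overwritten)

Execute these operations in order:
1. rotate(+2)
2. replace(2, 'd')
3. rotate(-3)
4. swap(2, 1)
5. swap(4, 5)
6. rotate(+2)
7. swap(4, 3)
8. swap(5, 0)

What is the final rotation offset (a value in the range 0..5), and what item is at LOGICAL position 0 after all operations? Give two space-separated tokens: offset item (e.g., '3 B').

After op 1 (rotate(+2)): offset=2, physical=[A,B,C,D,E,F], logical=[C,D,E,F,A,B]
After op 2 (replace(2, 'd')): offset=2, physical=[A,B,C,D,d,F], logical=[C,D,d,F,A,B]
After op 3 (rotate(-3)): offset=5, physical=[A,B,C,D,d,F], logical=[F,A,B,C,D,d]
After op 4 (swap(2, 1)): offset=5, physical=[B,A,C,D,d,F], logical=[F,B,A,C,D,d]
After op 5 (swap(4, 5)): offset=5, physical=[B,A,C,d,D,F], logical=[F,B,A,C,d,D]
After op 6 (rotate(+2)): offset=1, physical=[B,A,C,d,D,F], logical=[A,C,d,D,F,B]
After op 7 (swap(4, 3)): offset=1, physical=[B,A,C,d,F,D], logical=[A,C,d,F,D,B]
After op 8 (swap(5, 0)): offset=1, physical=[A,B,C,d,F,D], logical=[B,C,d,F,D,A]

Answer: 1 B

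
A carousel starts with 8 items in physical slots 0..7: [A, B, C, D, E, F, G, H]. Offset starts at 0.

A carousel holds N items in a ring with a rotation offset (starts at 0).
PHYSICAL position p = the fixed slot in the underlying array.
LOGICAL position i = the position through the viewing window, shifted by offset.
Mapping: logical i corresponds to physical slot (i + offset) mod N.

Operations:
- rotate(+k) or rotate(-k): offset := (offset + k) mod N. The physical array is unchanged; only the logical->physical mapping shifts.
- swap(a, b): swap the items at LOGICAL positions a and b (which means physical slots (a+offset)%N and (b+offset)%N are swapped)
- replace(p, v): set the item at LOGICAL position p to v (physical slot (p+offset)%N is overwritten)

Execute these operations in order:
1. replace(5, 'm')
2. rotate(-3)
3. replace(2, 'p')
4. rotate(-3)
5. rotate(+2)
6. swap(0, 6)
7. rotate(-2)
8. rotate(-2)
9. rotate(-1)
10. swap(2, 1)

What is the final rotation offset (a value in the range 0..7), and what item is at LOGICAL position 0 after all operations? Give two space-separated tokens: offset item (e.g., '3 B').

After op 1 (replace(5, 'm')): offset=0, physical=[A,B,C,D,E,m,G,H], logical=[A,B,C,D,E,m,G,H]
After op 2 (rotate(-3)): offset=5, physical=[A,B,C,D,E,m,G,H], logical=[m,G,H,A,B,C,D,E]
After op 3 (replace(2, 'p')): offset=5, physical=[A,B,C,D,E,m,G,p], logical=[m,G,p,A,B,C,D,E]
After op 4 (rotate(-3)): offset=2, physical=[A,B,C,D,E,m,G,p], logical=[C,D,E,m,G,p,A,B]
After op 5 (rotate(+2)): offset=4, physical=[A,B,C,D,E,m,G,p], logical=[E,m,G,p,A,B,C,D]
After op 6 (swap(0, 6)): offset=4, physical=[A,B,E,D,C,m,G,p], logical=[C,m,G,p,A,B,E,D]
After op 7 (rotate(-2)): offset=2, physical=[A,B,E,D,C,m,G,p], logical=[E,D,C,m,G,p,A,B]
After op 8 (rotate(-2)): offset=0, physical=[A,B,E,D,C,m,G,p], logical=[A,B,E,D,C,m,G,p]
After op 9 (rotate(-1)): offset=7, physical=[A,B,E,D,C,m,G,p], logical=[p,A,B,E,D,C,m,G]
After op 10 (swap(2, 1)): offset=7, physical=[B,A,E,D,C,m,G,p], logical=[p,B,A,E,D,C,m,G]

Answer: 7 p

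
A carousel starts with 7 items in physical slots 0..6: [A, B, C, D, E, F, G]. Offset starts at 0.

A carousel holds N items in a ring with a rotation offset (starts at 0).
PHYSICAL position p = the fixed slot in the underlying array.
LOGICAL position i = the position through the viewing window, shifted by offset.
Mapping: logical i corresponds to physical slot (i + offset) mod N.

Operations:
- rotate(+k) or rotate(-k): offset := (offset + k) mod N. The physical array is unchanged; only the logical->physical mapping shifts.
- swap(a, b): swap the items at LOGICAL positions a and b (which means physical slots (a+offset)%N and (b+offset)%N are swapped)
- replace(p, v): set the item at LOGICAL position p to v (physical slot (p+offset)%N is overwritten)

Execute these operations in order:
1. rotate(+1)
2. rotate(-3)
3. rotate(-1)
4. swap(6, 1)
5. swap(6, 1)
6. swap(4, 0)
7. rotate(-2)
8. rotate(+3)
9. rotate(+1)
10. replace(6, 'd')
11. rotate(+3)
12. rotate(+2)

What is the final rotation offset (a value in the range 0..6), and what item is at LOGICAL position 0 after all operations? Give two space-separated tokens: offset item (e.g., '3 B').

After op 1 (rotate(+1)): offset=1, physical=[A,B,C,D,E,F,G], logical=[B,C,D,E,F,G,A]
After op 2 (rotate(-3)): offset=5, physical=[A,B,C,D,E,F,G], logical=[F,G,A,B,C,D,E]
After op 3 (rotate(-1)): offset=4, physical=[A,B,C,D,E,F,G], logical=[E,F,G,A,B,C,D]
After op 4 (swap(6, 1)): offset=4, physical=[A,B,C,F,E,D,G], logical=[E,D,G,A,B,C,F]
After op 5 (swap(6, 1)): offset=4, physical=[A,B,C,D,E,F,G], logical=[E,F,G,A,B,C,D]
After op 6 (swap(4, 0)): offset=4, physical=[A,E,C,D,B,F,G], logical=[B,F,G,A,E,C,D]
After op 7 (rotate(-2)): offset=2, physical=[A,E,C,D,B,F,G], logical=[C,D,B,F,G,A,E]
After op 8 (rotate(+3)): offset=5, physical=[A,E,C,D,B,F,G], logical=[F,G,A,E,C,D,B]
After op 9 (rotate(+1)): offset=6, physical=[A,E,C,D,B,F,G], logical=[G,A,E,C,D,B,F]
After op 10 (replace(6, 'd')): offset=6, physical=[A,E,C,D,B,d,G], logical=[G,A,E,C,D,B,d]
After op 11 (rotate(+3)): offset=2, physical=[A,E,C,D,B,d,G], logical=[C,D,B,d,G,A,E]
After op 12 (rotate(+2)): offset=4, physical=[A,E,C,D,B,d,G], logical=[B,d,G,A,E,C,D]

Answer: 4 B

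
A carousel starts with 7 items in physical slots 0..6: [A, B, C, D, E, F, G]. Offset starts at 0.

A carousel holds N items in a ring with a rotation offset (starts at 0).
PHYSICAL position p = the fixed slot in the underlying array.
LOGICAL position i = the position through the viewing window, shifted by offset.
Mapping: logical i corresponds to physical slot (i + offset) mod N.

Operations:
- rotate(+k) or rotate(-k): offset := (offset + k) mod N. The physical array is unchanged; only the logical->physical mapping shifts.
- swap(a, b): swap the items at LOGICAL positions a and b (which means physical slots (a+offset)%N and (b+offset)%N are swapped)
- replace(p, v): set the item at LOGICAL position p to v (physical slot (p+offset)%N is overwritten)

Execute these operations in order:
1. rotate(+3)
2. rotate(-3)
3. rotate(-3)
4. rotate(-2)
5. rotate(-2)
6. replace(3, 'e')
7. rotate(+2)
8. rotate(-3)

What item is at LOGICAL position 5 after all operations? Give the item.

Answer: E

Derivation:
After op 1 (rotate(+3)): offset=3, physical=[A,B,C,D,E,F,G], logical=[D,E,F,G,A,B,C]
After op 2 (rotate(-3)): offset=0, physical=[A,B,C,D,E,F,G], logical=[A,B,C,D,E,F,G]
After op 3 (rotate(-3)): offset=4, physical=[A,B,C,D,E,F,G], logical=[E,F,G,A,B,C,D]
After op 4 (rotate(-2)): offset=2, physical=[A,B,C,D,E,F,G], logical=[C,D,E,F,G,A,B]
After op 5 (rotate(-2)): offset=0, physical=[A,B,C,D,E,F,G], logical=[A,B,C,D,E,F,G]
After op 6 (replace(3, 'e')): offset=0, physical=[A,B,C,e,E,F,G], logical=[A,B,C,e,E,F,G]
After op 7 (rotate(+2)): offset=2, physical=[A,B,C,e,E,F,G], logical=[C,e,E,F,G,A,B]
After op 8 (rotate(-3)): offset=6, physical=[A,B,C,e,E,F,G], logical=[G,A,B,C,e,E,F]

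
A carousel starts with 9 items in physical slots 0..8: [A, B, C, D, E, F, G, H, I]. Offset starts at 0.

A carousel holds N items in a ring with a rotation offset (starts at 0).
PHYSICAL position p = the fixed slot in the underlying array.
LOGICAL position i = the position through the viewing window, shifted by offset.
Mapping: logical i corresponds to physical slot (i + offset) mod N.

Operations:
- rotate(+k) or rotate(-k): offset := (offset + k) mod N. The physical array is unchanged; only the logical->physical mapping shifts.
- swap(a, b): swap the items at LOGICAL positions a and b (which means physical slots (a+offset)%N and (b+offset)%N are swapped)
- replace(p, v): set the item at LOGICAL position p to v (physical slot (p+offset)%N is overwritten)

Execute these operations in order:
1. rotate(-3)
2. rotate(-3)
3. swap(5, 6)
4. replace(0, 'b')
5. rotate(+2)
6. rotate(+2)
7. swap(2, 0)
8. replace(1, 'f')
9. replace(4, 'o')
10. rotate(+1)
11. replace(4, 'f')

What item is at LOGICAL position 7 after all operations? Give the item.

Answer: G

Derivation:
After op 1 (rotate(-3)): offset=6, physical=[A,B,C,D,E,F,G,H,I], logical=[G,H,I,A,B,C,D,E,F]
After op 2 (rotate(-3)): offset=3, physical=[A,B,C,D,E,F,G,H,I], logical=[D,E,F,G,H,I,A,B,C]
After op 3 (swap(5, 6)): offset=3, physical=[I,B,C,D,E,F,G,H,A], logical=[D,E,F,G,H,A,I,B,C]
After op 4 (replace(0, 'b')): offset=3, physical=[I,B,C,b,E,F,G,H,A], logical=[b,E,F,G,H,A,I,B,C]
After op 5 (rotate(+2)): offset=5, physical=[I,B,C,b,E,F,G,H,A], logical=[F,G,H,A,I,B,C,b,E]
After op 6 (rotate(+2)): offset=7, physical=[I,B,C,b,E,F,G,H,A], logical=[H,A,I,B,C,b,E,F,G]
After op 7 (swap(2, 0)): offset=7, physical=[H,B,C,b,E,F,G,I,A], logical=[I,A,H,B,C,b,E,F,G]
After op 8 (replace(1, 'f')): offset=7, physical=[H,B,C,b,E,F,G,I,f], logical=[I,f,H,B,C,b,E,F,G]
After op 9 (replace(4, 'o')): offset=7, physical=[H,B,o,b,E,F,G,I,f], logical=[I,f,H,B,o,b,E,F,G]
After op 10 (rotate(+1)): offset=8, physical=[H,B,o,b,E,F,G,I,f], logical=[f,H,B,o,b,E,F,G,I]
After op 11 (replace(4, 'f')): offset=8, physical=[H,B,o,f,E,F,G,I,f], logical=[f,H,B,o,f,E,F,G,I]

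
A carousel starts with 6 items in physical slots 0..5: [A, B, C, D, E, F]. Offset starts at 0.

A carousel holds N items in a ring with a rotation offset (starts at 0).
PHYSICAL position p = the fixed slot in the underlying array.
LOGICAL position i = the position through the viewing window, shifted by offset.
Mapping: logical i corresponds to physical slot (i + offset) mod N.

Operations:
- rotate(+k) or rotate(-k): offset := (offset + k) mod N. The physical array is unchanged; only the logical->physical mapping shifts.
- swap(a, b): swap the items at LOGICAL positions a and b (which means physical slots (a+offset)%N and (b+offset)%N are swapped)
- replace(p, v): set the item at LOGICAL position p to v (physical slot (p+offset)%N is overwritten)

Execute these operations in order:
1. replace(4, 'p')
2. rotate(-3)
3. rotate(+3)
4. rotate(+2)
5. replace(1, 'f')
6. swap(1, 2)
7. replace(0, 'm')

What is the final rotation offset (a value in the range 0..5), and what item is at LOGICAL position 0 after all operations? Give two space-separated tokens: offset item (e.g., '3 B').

Answer: 2 m

Derivation:
After op 1 (replace(4, 'p')): offset=0, physical=[A,B,C,D,p,F], logical=[A,B,C,D,p,F]
After op 2 (rotate(-3)): offset=3, physical=[A,B,C,D,p,F], logical=[D,p,F,A,B,C]
After op 3 (rotate(+3)): offset=0, physical=[A,B,C,D,p,F], logical=[A,B,C,D,p,F]
After op 4 (rotate(+2)): offset=2, physical=[A,B,C,D,p,F], logical=[C,D,p,F,A,B]
After op 5 (replace(1, 'f')): offset=2, physical=[A,B,C,f,p,F], logical=[C,f,p,F,A,B]
After op 6 (swap(1, 2)): offset=2, physical=[A,B,C,p,f,F], logical=[C,p,f,F,A,B]
After op 7 (replace(0, 'm')): offset=2, physical=[A,B,m,p,f,F], logical=[m,p,f,F,A,B]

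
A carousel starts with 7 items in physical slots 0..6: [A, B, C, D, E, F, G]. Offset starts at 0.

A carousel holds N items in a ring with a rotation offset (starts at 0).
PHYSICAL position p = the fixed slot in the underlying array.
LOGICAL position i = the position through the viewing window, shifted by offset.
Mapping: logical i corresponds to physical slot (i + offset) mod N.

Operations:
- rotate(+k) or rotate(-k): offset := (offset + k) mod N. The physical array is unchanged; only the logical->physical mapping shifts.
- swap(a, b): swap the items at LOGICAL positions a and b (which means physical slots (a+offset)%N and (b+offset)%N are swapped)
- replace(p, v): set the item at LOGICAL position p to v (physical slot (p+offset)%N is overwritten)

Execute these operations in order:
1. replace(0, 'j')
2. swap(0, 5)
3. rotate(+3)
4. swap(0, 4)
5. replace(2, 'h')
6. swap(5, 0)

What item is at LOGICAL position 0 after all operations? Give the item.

After op 1 (replace(0, 'j')): offset=0, physical=[j,B,C,D,E,F,G], logical=[j,B,C,D,E,F,G]
After op 2 (swap(0, 5)): offset=0, physical=[F,B,C,D,E,j,G], logical=[F,B,C,D,E,j,G]
After op 3 (rotate(+3)): offset=3, physical=[F,B,C,D,E,j,G], logical=[D,E,j,G,F,B,C]
After op 4 (swap(0, 4)): offset=3, physical=[D,B,C,F,E,j,G], logical=[F,E,j,G,D,B,C]
After op 5 (replace(2, 'h')): offset=3, physical=[D,B,C,F,E,h,G], logical=[F,E,h,G,D,B,C]
After op 6 (swap(5, 0)): offset=3, physical=[D,F,C,B,E,h,G], logical=[B,E,h,G,D,F,C]

Answer: B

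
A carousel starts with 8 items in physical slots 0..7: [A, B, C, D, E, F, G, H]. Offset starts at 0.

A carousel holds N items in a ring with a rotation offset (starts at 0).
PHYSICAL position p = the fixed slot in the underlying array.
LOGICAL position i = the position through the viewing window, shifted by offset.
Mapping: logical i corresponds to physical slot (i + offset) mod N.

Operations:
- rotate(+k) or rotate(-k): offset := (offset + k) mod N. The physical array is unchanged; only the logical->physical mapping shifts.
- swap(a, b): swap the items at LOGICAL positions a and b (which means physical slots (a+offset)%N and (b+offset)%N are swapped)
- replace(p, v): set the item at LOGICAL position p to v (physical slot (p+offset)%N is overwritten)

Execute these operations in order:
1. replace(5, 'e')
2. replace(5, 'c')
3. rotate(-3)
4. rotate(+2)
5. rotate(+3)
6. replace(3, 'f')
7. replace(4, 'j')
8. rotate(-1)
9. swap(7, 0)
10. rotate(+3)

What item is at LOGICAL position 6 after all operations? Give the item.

Answer: C

Derivation:
After op 1 (replace(5, 'e')): offset=0, physical=[A,B,C,D,E,e,G,H], logical=[A,B,C,D,E,e,G,H]
After op 2 (replace(5, 'c')): offset=0, physical=[A,B,C,D,E,c,G,H], logical=[A,B,C,D,E,c,G,H]
After op 3 (rotate(-3)): offset=5, physical=[A,B,C,D,E,c,G,H], logical=[c,G,H,A,B,C,D,E]
After op 4 (rotate(+2)): offset=7, physical=[A,B,C,D,E,c,G,H], logical=[H,A,B,C,D,E,c,G]
After op 5 (rotate(+3)): offset=2, physical=[A,B,C,D,E,c,G,H], logical=[C,D,E,c,G,H,A,B]
After op 6 (replace(3, 'f')): offset=2, physical=[A,B,C,D,E,f,G,H], logical=[C,D,E,f,G,H,A,B]
After op 7 (replace(4, 'j')): offset=2, physical=[A,B,C,D,E,f,j,H], logical=[C,D,E,f,j,H,A,B]
After op 8 (rotate(-1)): offset=1, physical=[A,B,C,D,E,f,j,H], logical=[B,C,D,E,f,j,H,A]
After op 9 (swap(7, 0)): offset=1, physical=[B,A,C,D,E,f,j,H], logical=[A,C,D,E,f,j,H,B]
After op 10 (rotate(+3)): offset=4, physical=[B,A,C,D,E,f,j,H], logical=[E,f,j,H,B,A,C,D]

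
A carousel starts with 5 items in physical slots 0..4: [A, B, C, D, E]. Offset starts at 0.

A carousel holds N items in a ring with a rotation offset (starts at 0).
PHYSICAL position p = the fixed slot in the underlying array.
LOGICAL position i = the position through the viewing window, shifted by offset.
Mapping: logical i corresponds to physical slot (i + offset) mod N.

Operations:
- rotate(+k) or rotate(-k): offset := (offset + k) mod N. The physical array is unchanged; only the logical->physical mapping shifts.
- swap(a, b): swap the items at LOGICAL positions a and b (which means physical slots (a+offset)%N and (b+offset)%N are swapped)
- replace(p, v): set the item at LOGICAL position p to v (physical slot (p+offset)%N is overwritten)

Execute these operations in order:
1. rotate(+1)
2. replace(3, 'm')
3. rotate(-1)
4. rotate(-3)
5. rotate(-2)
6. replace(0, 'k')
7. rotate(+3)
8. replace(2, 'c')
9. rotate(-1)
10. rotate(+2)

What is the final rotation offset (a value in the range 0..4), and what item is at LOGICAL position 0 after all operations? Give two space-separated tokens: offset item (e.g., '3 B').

After op 1 (rotate(+1)): offset=1, physical=[A,B,C,D,E], logical=[B,C,D,E,A]
After op 2 (replace(3, 'm')): offset=1, physical=[A,B,C,D,m], logical=[B,C,D,m,A]
After op 3 (rotate(-1)): offset=0, physical=[A,B,C,D,m], logical=[A,B,C,D,m]
After op 4 (rotate(-3)): offset=2, physical=[A,B,C,D,m], logical=[C,D,m,A,B]
After op 5 (rotate(-2)): offset=0, physical=[A,B,C,D,m], logical=[A,B,C,D,m]
After op 6 (replace(0, 'k')): offset=0, physical=[k,B,C,D,m], logical=[k,B,C,D,m]
After op 7 (rotate(+3)): offset=3, physical=[k,B,C,D,m], logical=[D,m,k,B,C]
After op 8 (replace(2, 'c')): offset=3, physical=[c,B,C,D,m], logical=[D,m,c,B,C]
After op 9 (rotate(-1)): offset=2, physical=[c,B,C,D,m], logical=[C,D,m,c,B]
After op 10 (rotate(+2)): offset=4, physical=[c,B,C,D,m], logical=[m,c,B,C,D]

Answer: 4 m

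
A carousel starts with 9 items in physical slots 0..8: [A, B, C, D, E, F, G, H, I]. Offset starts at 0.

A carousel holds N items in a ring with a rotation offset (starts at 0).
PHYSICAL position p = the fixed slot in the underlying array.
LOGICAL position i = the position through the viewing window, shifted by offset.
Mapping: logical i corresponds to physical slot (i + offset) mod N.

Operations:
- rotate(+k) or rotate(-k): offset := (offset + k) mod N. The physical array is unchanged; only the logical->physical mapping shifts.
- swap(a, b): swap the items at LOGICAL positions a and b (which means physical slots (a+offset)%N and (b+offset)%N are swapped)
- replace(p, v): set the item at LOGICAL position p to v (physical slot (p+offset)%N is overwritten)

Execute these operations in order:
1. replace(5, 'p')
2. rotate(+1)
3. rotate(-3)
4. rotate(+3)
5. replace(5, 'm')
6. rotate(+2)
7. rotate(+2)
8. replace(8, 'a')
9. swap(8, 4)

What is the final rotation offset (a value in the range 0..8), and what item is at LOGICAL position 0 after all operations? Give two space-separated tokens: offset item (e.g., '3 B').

After op 1 (replace(5, 'p')): offset=0, physical=[A,B,C,D,E,p,G,H,I], logical=[A,B,C,D,E,p,G,H,I]
After op 2 (rotate(+1)): offset=1, physical=[A,B,C,D,E,p,G,H,I], logical=[B,C,D,E,p,G,H,I,A]
After op 3 (rotate(-3)): offset=7, physical=[A,B,C,D,E,p,G,H,I], logical=[H,I,A,B,C,D,E,p,G]
After op 4 (rotate(+3)): offset=1, physical=[A,B,C,D,E,p,G,H,I], logical=[B,C,D,E,p,G,H,I,A]
After op 5 (replace(5, 'm')): offset=1, physical=[A,B,C,D,E,p,m,H,I], logical=[B,C,D,E,p,m,H,I,A]
After op 6 (rotate(+2)): offset=3, physical=[A,B,C,D,E,p,m,H,I], logical=[D,E,p,m,H,I,A,B,C]
After op 7 (rotate(+2)): offset=5, physical=[A,B,C,D,E,p,m,H,I], logical=[p,m,H,I,A,B,C,D,E]
After op 8 (replace(8, 'a')): offset=5, physical=[A,B,C,D,a,p,m,H,I], logical=[p,m,H,I,A,B,C,D,a]
After op 9 (swap(8, 4)): offset=5, physical=[a,B,C,D,A,p,m,H,I], logical=[p,m,H,I,a,B,C,D,A]

Answer: 5 p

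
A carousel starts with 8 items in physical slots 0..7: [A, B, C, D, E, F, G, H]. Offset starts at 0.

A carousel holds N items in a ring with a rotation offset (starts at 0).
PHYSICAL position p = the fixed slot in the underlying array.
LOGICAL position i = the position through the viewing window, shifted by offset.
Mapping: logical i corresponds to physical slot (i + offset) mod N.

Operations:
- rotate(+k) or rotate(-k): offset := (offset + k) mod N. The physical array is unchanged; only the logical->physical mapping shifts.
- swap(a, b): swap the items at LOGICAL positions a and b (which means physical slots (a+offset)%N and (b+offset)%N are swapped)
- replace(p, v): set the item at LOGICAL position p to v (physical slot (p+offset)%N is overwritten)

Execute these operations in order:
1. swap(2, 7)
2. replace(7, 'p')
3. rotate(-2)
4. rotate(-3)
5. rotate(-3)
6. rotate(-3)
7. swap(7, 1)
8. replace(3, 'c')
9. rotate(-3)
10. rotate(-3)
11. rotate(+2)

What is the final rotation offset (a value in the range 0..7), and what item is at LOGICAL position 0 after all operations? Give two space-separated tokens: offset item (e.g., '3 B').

After op 1 (swap(2, 7)): offset=0, physical=[A,B,H,D,E,F,G,C], logical=[A,B,H,D,E,F,G,C]
After op 2 (replace(7, 'p')): offset=0, physical=[A,B,H,D,E,F,G,p], logical=[A,B,H,D,E,F,G,p]
After op 3 (rotate(-2)): offset=6, physical=[A,B,H,D,E,F,G,p], logical=[G,p,A,B,H,D,E,F]
After op 4 (rotate(-3)): offset=3, physical=[A,B,H,D,E,F,G,p], logical=[D,E,F,G,p,A,B,H]
After op 5 (rotate(-3)): offset=0, physical=[A,B,H,D,E,F,G,p], logical=[A,B,H,D,E,F,G,p]
After op 6 (rotate(-3)): offset=5, physical=[A,B,H,D,E,F,G,p], logical=[F,G,p,A,B,H,D,E]
After op 7 (swap(7, 1)): offset=5, physical=[A,B,H,D,G,F,E,p], logical=[F,E,p,A,B,H,D,G]
After op 8 (replace(3, 'c')): offset=5, physical=[c,B,H,D,G,F,E,p], logical=[F,E,p,c,B,H,D,G]
After op 9 (rotate(-3)): offset=2, physical=[c,B,H,D,G,F,E,p], logical=[H,D,G,F,E,p,c,B]
After op 10 (rotate(-3)): offset=7, physical=[c,B,H,D,G,F,E,p], logical=[p,c,B,H,D,G,F,E]
After op 11 (rotate(+2)): offset=1, physical=[c,B,H,D,G,F,E,p], logical=[B,H,D,G,F,E,p,c]

Answer: 1 B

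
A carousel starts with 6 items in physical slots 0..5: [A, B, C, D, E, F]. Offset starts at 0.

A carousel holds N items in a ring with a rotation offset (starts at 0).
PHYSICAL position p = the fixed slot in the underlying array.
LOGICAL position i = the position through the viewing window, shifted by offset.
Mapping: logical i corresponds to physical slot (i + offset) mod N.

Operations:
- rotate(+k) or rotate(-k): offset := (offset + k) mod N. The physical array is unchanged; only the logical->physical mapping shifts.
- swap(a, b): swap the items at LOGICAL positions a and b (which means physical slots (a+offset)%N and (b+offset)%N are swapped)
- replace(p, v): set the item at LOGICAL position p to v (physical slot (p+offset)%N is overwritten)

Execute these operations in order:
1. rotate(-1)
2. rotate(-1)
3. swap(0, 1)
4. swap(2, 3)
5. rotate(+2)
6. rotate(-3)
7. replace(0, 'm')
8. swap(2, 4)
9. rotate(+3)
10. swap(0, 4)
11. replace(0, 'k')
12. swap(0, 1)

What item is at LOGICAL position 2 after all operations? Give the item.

After op 1 (rotate(-1)): offset=5, physical=[A,B,C,D,E,F], logical=[F,A,B,C,D,E]
After op 2 (rotate(-1)): offset=4, physical=[A,B,C,D,E,F], logical=[E,F,A,B,C,D]
After op 3 (swap(0, 1)): offset=4, physical=[A,B,C,D,F,E], logical=[F,E,A,B,C,D]
After op 4 (swap(2, 3)): offset=4, physical=[B,A,C,D,F,E], logical=[F,E,B,A,C,D]
After op 5 (rotate(+2)): offset=0, physical=[B,A,C,D,F,E], logical=[B,A,C,D,F,E]
After op 6 (rotate(-3)): offset=3, physical=[B,A,C,D,F,E], logical=[D,F,E,B,A,C]
After op 7 (replace(0, 'm')): offset=3, physical=[B,A,C,m,F,E], logical=[m,F,E,B,A,C]
After op 8 (swap(2, 4)): offset=3, physical=[B,E,C,m,F,A], logical=[m,F,A,B,E,C]
After op 9 (rotate(+3)): offset=0, physical=[B,E,C,m,F,A], logical=[B,E,C,m,F,A]
After op 10 (swap(0, 4)): offset=0, physical=[F,E,C,m,B,A], logical=[F,E,C,m,B,A]
After op 11 (replace(0, 'k')): offset=0, physical=[k,E,C,m,B,A], logical=[k,E,C,m,B,A]
After op 12 (swap(0, 1)): offset=0, physical=[E,k,C,m,B,A], logical=[E,k,C,m,B,A]

Answer: C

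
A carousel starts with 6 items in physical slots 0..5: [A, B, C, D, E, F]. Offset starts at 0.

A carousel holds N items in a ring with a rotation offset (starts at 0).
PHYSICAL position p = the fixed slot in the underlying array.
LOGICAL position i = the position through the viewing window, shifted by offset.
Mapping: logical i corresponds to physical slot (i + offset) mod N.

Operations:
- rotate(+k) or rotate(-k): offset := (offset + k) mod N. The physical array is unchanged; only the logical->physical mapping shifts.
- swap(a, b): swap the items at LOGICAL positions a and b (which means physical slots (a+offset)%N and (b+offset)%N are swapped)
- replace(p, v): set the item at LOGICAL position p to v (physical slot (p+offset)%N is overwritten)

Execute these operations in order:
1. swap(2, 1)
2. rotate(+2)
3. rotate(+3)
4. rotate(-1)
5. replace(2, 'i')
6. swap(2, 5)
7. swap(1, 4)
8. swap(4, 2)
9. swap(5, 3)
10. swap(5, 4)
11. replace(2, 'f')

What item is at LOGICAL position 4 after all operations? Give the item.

Answer: C

Derivation:
After op 1 (swap(2, 1)): offset=0, physical=[A,C,B,D,E,F], logical=[A,C,B,D,E,F]
After op 2 (rotate(+2)): offset=2, physical=[A,C,B,D,E,F], logical=[B,D,E,F,A,C]
After op 3 (rotate(+3)): offset=5, physical=[A,C,B,D,E,F], logical=[F,A,C,B,D,E]
After op 4 (rotate(-1)): offset=4, physical=[A,C,B,D,E,F], logical=[E,F,A,C,B,D]
After op 5 (replace(2, 'i')): offset=4, physical=[i,C,B,D,E,F], logical=[E,F,i,C,B,D]
After op 6 (swap(2, 5)): offset=4, physical=[D,C,B,i,E,F], logical=[E,F,D,C,B,i]
After op 7 (swap(1, 4)): offset=4, physical=[D,C,F,i,E,B], logical=[E,B,D,C,F,i]
After op 8 (swap(4, 2)): offset=4, physical=[F,C,D,i,E,B], logical=[E,B,F,C,D,i]
After op 9 (swap(5, 3)): offset=4, physical=[F,i,D,C,E,B], logical=[E,B,F,i,D,C]
After op 10 (swap(5, 4)): offset=4, physical=[F,i,C,D,E,B], logical=[E,B,F,i,C,D]
After op 11 (replace(2, 'f')): offset=4, physical=[f,i,C,D,E,B], logical=[E,B,f,i,C,D]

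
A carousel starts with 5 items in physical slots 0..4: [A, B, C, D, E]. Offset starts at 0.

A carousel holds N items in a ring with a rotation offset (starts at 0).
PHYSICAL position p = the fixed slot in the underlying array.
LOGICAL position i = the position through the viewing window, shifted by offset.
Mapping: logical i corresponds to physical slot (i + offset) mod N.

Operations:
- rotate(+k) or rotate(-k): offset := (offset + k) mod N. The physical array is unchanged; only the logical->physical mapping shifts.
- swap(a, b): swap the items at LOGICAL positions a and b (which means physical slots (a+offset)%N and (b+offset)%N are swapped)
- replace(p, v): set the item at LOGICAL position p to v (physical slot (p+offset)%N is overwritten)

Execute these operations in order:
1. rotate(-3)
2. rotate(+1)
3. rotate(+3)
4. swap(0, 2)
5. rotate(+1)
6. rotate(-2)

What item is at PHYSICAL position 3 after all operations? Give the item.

Answer: B

Derivation:
After op 1 (rotate(-3)): offset=2, physical=[A,B,C,D,E], logical=[C,D,E,A,B]
After op 2 (rotate(+1)): offset=3, physical=[A,B,C,D,E], logical=[D,E,A,B,C]
After op 3 (rotate(+3)): offset=1, physical=[A,B,C,D,E], logical=[B,C,D,E,A]
After op 4 (swap(0, 2)): offset=1, physical=[A,D,C,B,E], logical=[D,C,B,E,A]
After op 5 (rotate(+1)): offset=2, physical=[A,D,C,B,E], logical=[C,B,E,A,D]
After op 6 (rotate(-2)): offset=0, physical=[A,D,C,B,E], logical=[A,D,C,B,E]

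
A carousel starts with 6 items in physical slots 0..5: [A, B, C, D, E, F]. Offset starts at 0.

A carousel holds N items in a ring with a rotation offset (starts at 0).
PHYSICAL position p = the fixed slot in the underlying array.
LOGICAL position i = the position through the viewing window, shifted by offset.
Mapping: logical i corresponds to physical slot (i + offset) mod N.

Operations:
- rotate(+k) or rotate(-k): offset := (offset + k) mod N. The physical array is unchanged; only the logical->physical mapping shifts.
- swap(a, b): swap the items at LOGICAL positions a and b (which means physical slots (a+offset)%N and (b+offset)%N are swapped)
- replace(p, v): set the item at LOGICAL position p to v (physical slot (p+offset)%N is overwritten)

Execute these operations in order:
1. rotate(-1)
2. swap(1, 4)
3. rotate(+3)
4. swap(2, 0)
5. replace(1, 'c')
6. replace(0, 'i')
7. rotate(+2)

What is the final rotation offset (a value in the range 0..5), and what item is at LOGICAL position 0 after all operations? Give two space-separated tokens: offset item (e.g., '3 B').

After op 1 (rotate(-1)): offset=5, physical=[A,B,C,D,E,F], logical=[F,A,B,C,D,E]
After op 2 (swap(1, 4)): offset=5, physical=[D,B,C,A,E,F], logical=[F,D,B,C,A,E]
After op 3 (rotate(+3)): offset=2, physical=[D,B,C,A,E,F], logical=[C,A,E,F,D,B]
After op 4 (swap(2, 0)): offset=2, physical=[D,B,E,A,C,F], logical=[E,A,C,F,D,B]
After op 5 (replace(1, 'c')): offset=2, physical=[D,B,E,c,C,F], logical=[E,c,C,F,D,B]
After op 6 (replace(0, 'i')): offset=2, physical=[D,B,i,c,C,F], logical=[i,c,C,F,D,B]
After op 7 (rotate(+2)): offset=4, physical=[D,B,i,c,C,F], logical=[C,F,D,B,i,c]

Answer: 4 C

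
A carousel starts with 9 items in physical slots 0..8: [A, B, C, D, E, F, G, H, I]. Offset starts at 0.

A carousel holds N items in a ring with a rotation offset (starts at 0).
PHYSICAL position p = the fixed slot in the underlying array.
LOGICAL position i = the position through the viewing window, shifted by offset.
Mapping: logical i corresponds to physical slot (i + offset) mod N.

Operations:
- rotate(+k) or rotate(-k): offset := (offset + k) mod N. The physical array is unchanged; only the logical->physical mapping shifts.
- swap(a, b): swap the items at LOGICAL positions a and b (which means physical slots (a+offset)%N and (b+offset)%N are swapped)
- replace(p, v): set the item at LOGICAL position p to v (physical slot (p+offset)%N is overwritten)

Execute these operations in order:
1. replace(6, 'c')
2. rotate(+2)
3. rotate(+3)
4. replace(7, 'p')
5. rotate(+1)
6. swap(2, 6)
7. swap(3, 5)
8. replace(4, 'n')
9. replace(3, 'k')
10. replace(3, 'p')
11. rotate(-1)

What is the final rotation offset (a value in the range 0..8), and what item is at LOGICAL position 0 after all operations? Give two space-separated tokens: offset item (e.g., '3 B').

After op 1 (replace(6, 'c')): offset=0, physical=[A,B,C,D,E,F,c,H,I], logical=[A,B,C,D,E,F,c,H,I]
After op 2 (rotate(+2)): offset=2, physical=[A,B,C,D,E,F,c,H,I], logical=[C,D,E,F,c,H,I,A,B]
After op 3 (rotate(+3)): offset=5, physical=[A,B,C,D,E,F,c,H,I], logical=[F,c,H,I,A,B,C,D,E]
After op 4 (replace(7, 'p')): offset=5, physical=[A,B,C,p,E,F,c,H,I], logical=[F,c,H,I,A,B,C,p,E]
After op 5 (rotate(+1)): offset=6, physical=[A,B,C,p,E,F,c,H,I], logical=[c,H,I,A,B,C,p,E,F]
After op 6 (swap(2, 6)): offset=6, physical=[A,B,C,I,E,F,c,H,p], logical=[c,H,p,A,B,C,I,E,F]
After op 7 (swap(3, 5)): offset=6, physical=[C,B,A,I,E,F,c,H,p], logical=[c,H,p,C,B,A,I,E,F]
After op 8 (replace(4, 'n')): offset=6, physical=[C,n,A,I,E,F,c,H,p], logical=[c,H,p,C,n,A,I,E,F]
After op 9 (replace(3, 'k')): offset=6, physical=[k,n,A,I,E,F,c,H,p], logical=[c,H,p,k,n,A,I,E,F]
After op 10 (replace(3, 'p')): offset=6, physical=[p,n,A,I,E,F,c,H,p], logical=[c,H,p,p,n,A,I,E,F]
After op 11 (rotate(-1)): offset=5, physical=[p,n,A,I,E,F,c,H,p], logical=[F,c,H,p,p,n,A,I,E]

Answer: 5 F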